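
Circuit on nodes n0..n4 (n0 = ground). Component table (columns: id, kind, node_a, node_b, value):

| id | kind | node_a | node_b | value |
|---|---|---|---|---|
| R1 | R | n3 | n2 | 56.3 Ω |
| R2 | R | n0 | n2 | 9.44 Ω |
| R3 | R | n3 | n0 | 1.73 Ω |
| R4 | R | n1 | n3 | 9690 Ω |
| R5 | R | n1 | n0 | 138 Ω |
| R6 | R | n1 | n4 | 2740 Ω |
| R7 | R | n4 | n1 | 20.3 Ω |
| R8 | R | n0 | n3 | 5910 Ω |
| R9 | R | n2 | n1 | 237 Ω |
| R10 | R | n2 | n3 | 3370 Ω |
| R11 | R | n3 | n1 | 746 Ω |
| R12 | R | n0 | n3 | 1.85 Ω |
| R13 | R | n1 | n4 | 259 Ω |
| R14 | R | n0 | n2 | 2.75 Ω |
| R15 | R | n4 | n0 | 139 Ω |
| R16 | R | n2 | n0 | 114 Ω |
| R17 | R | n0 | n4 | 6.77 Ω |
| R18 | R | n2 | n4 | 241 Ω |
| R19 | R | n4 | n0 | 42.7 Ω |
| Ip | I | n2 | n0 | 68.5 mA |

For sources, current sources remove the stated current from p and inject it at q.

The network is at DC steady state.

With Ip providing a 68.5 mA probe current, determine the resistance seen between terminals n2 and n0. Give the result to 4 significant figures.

R_eq = 1.984 Ω

MNA unknowns: 4 node voltages V₁..V_4
R1: Y=0.01776 on G[3,2]
R2: Y=0.1059 on G[0,2]
R3: Y=0.5780 on G[3,0]
R4: Y=0.0001032 on G[1,3]
R5: Y=0.007246 on G[1,0]
R6: Y=0.0003650 on G[1,4]
R7: Y=0.04926 on G[4,1]
R8: Y=0.0001692 on G[0,3]
R9: Y=0.004219 on G[2,1]
R10: Y=0.0002967 on G[2,3]
R11: Y=0.001340 on G[3,1]
R12: Y=0.5405 on G[0,3]
R13: Y=0.003861 on G[1,4]
R14: Y=0.3636 on G[0,2]
R15: Y=0.007194 on G[4,0]
R16: Y=0.008772 on G[2,0]
R17: Y=0.1477 on G[0,4]
R18: Y=0.004149 on G[2,4]
R19: Y=0.02342 on G[4,0]
Ip: z[2]−=0.0685, z[0]+=0.0685
solve → V1=-0.01298, V2=-0.1359, V3=-0.002173, V4=-0.005333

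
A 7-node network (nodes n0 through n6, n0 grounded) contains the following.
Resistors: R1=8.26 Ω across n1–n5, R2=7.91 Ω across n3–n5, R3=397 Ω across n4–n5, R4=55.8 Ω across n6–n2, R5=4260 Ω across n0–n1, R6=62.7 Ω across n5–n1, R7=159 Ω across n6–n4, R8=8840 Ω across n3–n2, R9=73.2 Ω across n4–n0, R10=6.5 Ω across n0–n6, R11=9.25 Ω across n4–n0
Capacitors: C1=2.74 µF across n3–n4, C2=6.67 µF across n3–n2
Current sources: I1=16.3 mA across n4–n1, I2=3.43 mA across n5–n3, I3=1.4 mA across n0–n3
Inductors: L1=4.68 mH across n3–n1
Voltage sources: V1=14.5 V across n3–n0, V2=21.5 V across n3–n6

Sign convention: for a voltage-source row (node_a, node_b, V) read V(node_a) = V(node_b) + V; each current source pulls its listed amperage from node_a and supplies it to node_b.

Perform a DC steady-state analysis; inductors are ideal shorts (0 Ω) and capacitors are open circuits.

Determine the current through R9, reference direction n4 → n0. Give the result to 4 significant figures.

Element admittances at DC:
  Y(R1) = 0.1211 S between n1,n5
  Y(R2) = 0.1264 S between n3,n5
  Y(R3) = 0.002519 S between n4,n5
  Y(R4) = 0.01792 S between n6,n2
  Y(R5) = 0.0002347 S between n0,n1
  Y(R6) = 0.01595 S between n5,n1
  Y(R7) = 0.006289 S between n6,n4
  Y(C1) = 0.000 S between n3,n4
  Y(R8) = 0.0001131 S between n3,n2
  I1: injects 0.0163 A into n1 (from n4)
  Y(C2) = 0.000 S between n3,n2
  I2: injects 0.00343 A into n3 (from n5)
  L1: short n3↔n1 (DC inductor)
  Y(R9) = 0.01366 S between n4,n0
  Y(R10) = 0.1538 S between n0,n6
  I3: injects 0.0014 A into n3 (from n0)
  Y(R11) = 0.1081 S between n4,n0
  V1: constraint V(n3)−V(n0) = 14.5
  V2: constraint V(n3)−V(n6) = 21.5
Assemble and solve the 9×9 MNA system:
  V(n1)=14.50  V(n2)=-6.865  V(n3)=14.50  V(n4)=-0.1852  V(n5)=14.35  V(n6)=-7.000
  i(L1)=0.007927  i(V1)=1.097  i(V2)=-1.122

-0.002530 A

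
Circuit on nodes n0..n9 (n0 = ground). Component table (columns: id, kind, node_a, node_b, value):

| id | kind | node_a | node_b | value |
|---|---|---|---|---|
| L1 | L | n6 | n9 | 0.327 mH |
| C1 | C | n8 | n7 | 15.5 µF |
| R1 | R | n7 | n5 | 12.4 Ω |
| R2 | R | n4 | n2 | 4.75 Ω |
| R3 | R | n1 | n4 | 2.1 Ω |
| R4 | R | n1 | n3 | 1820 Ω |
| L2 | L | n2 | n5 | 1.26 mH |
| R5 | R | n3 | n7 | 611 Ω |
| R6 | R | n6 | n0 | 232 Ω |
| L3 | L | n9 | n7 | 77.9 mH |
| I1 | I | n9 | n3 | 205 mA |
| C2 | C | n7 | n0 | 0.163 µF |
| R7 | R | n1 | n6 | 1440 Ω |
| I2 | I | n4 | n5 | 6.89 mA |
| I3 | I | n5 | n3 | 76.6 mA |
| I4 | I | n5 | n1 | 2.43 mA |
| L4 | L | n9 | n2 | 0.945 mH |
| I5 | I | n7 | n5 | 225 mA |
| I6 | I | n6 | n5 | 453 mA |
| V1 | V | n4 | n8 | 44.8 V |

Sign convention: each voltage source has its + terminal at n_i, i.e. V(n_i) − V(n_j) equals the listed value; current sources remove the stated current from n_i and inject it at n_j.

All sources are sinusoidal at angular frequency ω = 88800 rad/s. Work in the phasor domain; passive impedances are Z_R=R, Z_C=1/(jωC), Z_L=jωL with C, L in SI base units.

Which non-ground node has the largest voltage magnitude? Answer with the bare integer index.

3

Apply KCL at each of the 9 non-ground nodes and solve the resulting linear system.
Node n1: branches {R3, R4, R7, I4} → V_1 = 64.72+7.384j
Node n2: branches {R2, L2, L4} → V_2 = 60.93+10.48j
Node n3: branches {R4, R5, I1, I3} → V_3 = 159.6+7.046j
Node n4: branches {R2, R3, I2, V1} → V_4 = 64.66+7.490j
Node n5: branches {R1, L2, I2, I3, I4, I5, I6} → V_5 = 27.75+3.256j
Node n6: branches {L1, R6, R7, I6} → V_6 = 23.28-65.28j
Node n7: branches {C1, R1, R5, L3, C2, I5} → V_7 = 19.44+6.933j
Node n8: branches {C1, V1} → V_8 = 19.86+7.490j
Node n9: branches {L1, L3, I1, L4} → V_9 = 32.92-50.05j
Source currents: i(V1)=-0.7670+0.5796j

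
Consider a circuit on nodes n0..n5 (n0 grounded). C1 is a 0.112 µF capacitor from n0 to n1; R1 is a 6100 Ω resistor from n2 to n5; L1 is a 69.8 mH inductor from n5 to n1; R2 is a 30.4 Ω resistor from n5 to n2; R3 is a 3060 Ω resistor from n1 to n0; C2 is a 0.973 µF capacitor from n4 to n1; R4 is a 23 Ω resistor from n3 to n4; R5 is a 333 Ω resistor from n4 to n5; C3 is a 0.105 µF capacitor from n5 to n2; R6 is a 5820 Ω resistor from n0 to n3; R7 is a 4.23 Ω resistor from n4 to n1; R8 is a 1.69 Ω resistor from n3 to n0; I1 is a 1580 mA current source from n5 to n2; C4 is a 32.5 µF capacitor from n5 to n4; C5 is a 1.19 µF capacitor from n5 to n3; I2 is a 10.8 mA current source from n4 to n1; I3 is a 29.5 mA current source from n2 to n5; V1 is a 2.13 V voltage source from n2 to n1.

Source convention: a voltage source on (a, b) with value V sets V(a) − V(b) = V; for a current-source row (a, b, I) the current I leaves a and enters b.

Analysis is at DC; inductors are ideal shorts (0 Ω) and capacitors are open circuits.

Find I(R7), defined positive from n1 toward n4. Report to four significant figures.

Element admittances at DC:
  Y(C1) = 0.000 S between n0,n1
  Y(R1) = 0.0001639 S between n2,n5
  L1: short n5↔n1 (DC inductor)
  Y(R2) = 0.03289 S between n5,n2
  Y(R3) = 0.0003268 S between n1,n0
  Y(C2) = 0.000 S between n4,n1
  Y(R4) = 0.04348 S between n3,n4
  Y(R5) = 0.003003 S between n4,n5
  Y(C3) = 0.000 S between n5,n2
  Y(R6) = 0.0001718 S between n0,n3
  Y(R7) = 0.2364 S between n4,n1
  Y(R8) = 0.5917 S between n3,n0
  I1: injects 1.58 A into n2 (from n5)
  Y(C4) = 0.000 S between n5,n4
  Y(C5) = 0.000 S between n5,n3
  I2: injects 0.0108 A into n1 (from n4)
  I3: injects 0.0295 A into n5 (from n2)
  V1: constraint V(n2)−V(n1) = 2.13
Assemble and solve the 7×7 MNA system:
  V(n1)=0.04469  V(n2)=2.175  V(n3)=-2.467e-05  V(n4)=-0.0003606  V(n5)=0.04469
  i(L1)=-1.480  i(V1)=1.480

0.01065 A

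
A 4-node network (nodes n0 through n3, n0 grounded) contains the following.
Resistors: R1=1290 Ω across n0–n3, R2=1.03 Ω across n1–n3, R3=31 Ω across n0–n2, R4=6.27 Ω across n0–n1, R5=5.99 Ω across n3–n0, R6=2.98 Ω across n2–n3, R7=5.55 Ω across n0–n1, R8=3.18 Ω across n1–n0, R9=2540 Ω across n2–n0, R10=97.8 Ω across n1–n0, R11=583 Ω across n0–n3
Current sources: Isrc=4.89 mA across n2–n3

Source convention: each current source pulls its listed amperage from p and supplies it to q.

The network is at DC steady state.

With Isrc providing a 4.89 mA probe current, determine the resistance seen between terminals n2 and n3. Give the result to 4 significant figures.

R_eq = 2.729 Ω

Apply KCL at each of the 3 non-ground nodes and solve the resulting linear system.
Node n1: branches {R2, R4, R7, R8, R10} → V_1 = 0.0004337
Node n2: branches {R3, R6, R9, Isrc} → V_2 = -0.01261
Node n3: branches {R1, R2, R5, R6, R11, Isrc} → V_3 = 0.0007304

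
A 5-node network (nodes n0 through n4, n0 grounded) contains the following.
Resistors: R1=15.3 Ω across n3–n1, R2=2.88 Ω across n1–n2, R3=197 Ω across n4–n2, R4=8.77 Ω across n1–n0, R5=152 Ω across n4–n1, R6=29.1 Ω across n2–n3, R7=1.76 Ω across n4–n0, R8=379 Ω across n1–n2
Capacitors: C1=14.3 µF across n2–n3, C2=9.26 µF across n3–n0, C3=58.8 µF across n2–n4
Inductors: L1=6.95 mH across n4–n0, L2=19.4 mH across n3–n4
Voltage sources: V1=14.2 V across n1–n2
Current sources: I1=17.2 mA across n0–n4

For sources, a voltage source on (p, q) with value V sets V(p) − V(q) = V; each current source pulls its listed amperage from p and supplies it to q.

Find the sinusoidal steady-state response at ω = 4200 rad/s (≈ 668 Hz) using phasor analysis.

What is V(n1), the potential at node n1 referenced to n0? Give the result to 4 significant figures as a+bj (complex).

Element admittances at ω=4200 rad/s:
  Y(R1) = 0.06536+0.000j S between n3,n1
  Y(R2) = 0.3472+0.000j S between n1,n2
  Y(C1) = 0.000+0.06006j S between n2,n3
  Y(R3) = 0.005076+0.000j S between n4,n2
  Y(L1) = 0.000-0.03426j S between n4,n0
  Y(R4) = 0.1140+0.000j S between n1,n0
  Y(R5) = 0.006579+0.000j S between n4,n1
  Y(C2) = 0.000+0.03889j S between n3,n0
  Y(L2) = 0.000-0.01227j S between n3,n4
  Y(R6) = 0.03436+0.000j S between n2,n3
  Y(R7) = 0.5682+0.000j S between n4,n0
  Y(C3) = 0.000+0.2470j S between n2,n4
  Y(R8) = 0.002639+0.000j S between n1,n2
  V1: constraint V(n1)−V(n2) = 14.2
  I1: injects 0.0172 A into n4 (from n0)
Assemble and solve the 5×5 MNA system:
  V(n1)=10.05+3.936j  V(n2)=-4.155+3.936j  V(n3)=2.338-0.3587j  V(n4)=-1.946-1.067j
  i(V1)=-6.696-0.7625j

10.05+3.936j V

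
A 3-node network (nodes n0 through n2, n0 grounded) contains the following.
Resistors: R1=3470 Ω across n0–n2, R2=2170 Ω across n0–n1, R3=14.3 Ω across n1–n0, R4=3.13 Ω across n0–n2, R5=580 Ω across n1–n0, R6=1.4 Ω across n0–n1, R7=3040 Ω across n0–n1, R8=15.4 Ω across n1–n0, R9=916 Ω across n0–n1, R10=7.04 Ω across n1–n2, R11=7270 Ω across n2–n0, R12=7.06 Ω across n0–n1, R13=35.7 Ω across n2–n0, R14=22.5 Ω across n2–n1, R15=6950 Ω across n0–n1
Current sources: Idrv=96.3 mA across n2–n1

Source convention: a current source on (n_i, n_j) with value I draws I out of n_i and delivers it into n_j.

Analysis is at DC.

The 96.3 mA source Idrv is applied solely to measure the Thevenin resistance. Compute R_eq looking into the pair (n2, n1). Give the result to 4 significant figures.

Apply KCL at each of the 2 non-ground nodes and solve the resulting linear system.
Node n1: branches {R2, R3, R5, R6, R7, R8, R9, R10, R12, R14, R15, Idrv} → V_1 = 0.05618
Node n2: branches {R1, R4, R10, R11, R13, R14, Idrv} → V_2 = -0.1606

R_eq = 2.251 Ω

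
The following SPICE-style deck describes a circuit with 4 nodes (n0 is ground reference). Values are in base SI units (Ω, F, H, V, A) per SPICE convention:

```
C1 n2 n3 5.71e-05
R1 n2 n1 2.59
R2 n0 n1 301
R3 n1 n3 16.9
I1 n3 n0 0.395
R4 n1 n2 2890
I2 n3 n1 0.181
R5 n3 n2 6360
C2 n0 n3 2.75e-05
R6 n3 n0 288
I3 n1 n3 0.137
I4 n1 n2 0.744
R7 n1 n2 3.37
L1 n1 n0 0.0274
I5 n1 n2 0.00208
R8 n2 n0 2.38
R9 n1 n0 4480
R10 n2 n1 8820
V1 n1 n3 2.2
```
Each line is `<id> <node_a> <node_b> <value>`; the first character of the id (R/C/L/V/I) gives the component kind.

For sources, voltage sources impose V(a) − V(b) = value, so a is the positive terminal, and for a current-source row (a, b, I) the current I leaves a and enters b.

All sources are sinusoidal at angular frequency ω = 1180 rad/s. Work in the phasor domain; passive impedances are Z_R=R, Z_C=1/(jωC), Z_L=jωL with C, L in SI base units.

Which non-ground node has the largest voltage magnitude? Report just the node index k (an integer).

3

Element admittances at ω=1180 rad/s:
  Y(C1) = 0.000+0.06738j S between n2,n3
  Y(R1) = 0.3861+0.000j S between n2,n1
  Y(R2) = 0.003322+0.000j S between n0,n1
  Y(R3) = 0.05917+0.000j S between n1,n3
  I1: injects 0.395 A into n0 (from n3)
  Y(R4) = 0.0003460+0.000j S between n1,n2
  I2: injects 0.181 A into n1 (from n3)
  Y(R5) = 0.0001572+0.000j S between n3,n2
  Y(C2) = 0.000+0.03245j S between n0,n3
  Y(R6) = 0.003472+0.000j S between n3,n0
  I3: injects 0.137 A into n3 (from n1)
  I4: injects 0.744 A into n2 (from n1)
  Y(R7) = 0.2967+0.000j S between n1,n2
  Y(L1) = 0.000-0.03093j S between n1,n0
  I5: injects 0.00208 A into n2 (from n1)
  Y(R8) = 0.4202+0.000j S between n2,n0
  Y(R9) = 0.0002232+0.000j S between n1,n0
  Y(R10) = 0.0001134+0.000j S between n2,n1
  V1: constraint V(n1)−V(n3) = 2.2
Assemble and solve the 4×4 MNA system:
  V(n1)=-2.463+0.6444j  V(n2)=-0.8785+0.1681j  V(n3)=-4.663+0.6444j
  i(V1)=0.2390-0.4040j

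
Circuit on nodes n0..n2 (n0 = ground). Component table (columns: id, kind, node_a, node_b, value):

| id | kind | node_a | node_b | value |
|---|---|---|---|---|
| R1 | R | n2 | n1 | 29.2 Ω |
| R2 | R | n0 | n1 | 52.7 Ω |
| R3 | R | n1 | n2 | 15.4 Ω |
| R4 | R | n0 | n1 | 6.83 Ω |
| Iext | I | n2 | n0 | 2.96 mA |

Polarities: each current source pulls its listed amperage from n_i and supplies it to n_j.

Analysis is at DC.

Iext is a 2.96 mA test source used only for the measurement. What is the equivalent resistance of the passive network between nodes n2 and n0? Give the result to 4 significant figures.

R_eq = 16.13 Ω

MNA unknowns: 2 node voltages V₁..V_2
R1: Y=0.03425 on G[2,1]
R2: Y=0.01898 on G[0,1]
R3: Y=0.06494 on G[1,2]
R4: Y=0.1464 on G[0,1]
Iext: z[2]−=0.00296, z[0]+=0.00296
solve → V1=-0.01790, V2=-0.04774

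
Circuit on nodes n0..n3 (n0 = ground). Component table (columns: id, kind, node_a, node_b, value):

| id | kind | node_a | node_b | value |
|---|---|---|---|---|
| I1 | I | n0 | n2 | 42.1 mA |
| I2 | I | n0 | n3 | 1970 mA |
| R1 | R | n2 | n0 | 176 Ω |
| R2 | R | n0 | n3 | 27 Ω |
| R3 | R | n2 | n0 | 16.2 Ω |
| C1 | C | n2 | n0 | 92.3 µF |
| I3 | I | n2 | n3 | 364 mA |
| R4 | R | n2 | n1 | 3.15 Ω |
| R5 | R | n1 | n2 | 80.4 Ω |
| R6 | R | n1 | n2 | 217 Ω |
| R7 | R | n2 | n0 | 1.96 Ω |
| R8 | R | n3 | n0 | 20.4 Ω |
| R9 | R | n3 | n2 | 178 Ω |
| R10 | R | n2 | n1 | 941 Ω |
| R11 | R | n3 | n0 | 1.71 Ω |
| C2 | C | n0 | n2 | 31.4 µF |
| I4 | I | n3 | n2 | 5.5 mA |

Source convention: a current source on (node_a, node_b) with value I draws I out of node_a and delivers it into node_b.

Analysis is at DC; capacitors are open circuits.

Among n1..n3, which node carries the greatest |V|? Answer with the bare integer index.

3

MNA unknowns: 3 node voltages V₁..V_3
I1: z[0]−=0.0421, z[2]+=0.0421
I2: z[0]−=1.97, z[3]+=1.97
R1: Y=0.005682 on G[2,0]
R2: Y=0.03704 on G[0,3]
R3: Y=0.06173 on G[2,0]
C1: Y=0.000 on G[2,0]
I3: z[2]−=0.364, z[3]+=0.364
R4: Y=0.3175 on G[2,1]
R5: Y=0.01244 on G[1,2]
R6: Y=0.004608 on G[1,2]
R7: Y=0.5102 on G[2,0]
R8: Y=0.04902 on G[3,0]
R9: Y=0.005618 on G[3,2]
R10: Y=0.001063 on G[2,1]
R11: Y=0.5848 on G[3,0]
C2: Y=0.000 on G[0,2]
I4: z[3]−=0.0055, z[2]+=0.0055
solve → V1=-0.5094, V2=-0.5094, V3=3.438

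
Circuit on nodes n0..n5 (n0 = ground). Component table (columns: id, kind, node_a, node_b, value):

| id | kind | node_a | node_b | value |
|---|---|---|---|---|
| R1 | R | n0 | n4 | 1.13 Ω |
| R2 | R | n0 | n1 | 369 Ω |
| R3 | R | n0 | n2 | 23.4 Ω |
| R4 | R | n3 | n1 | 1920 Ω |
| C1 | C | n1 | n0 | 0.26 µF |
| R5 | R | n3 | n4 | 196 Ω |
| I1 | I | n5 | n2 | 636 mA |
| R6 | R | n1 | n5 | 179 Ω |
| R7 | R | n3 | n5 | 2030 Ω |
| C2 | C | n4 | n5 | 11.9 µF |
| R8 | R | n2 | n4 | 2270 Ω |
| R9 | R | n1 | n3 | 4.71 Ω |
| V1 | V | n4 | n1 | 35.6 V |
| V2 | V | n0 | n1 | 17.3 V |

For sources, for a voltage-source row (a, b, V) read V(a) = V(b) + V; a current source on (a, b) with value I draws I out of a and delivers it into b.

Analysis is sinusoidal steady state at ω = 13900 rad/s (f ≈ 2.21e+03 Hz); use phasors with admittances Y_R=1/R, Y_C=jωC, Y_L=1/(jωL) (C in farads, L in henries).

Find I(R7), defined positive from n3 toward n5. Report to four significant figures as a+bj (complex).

Apply KCL at each of the 5 non-ground nodes and solve the resulting linear system.
Node n1: branches {R2, R4, C1, R6, R9, V1, V2} → V_1 = -17.30+0.000j
Node n2: branches {R3, I1, R8} → V_2 = 14.92+0.000j
Node n3: branches {R4, R5, R7, R9} → V_3 = -16.39+0.01160j
Node n4: branches {R1, R5, C2, R8, V1} → V_4 = 18.30+0.000j
Node n5: branches {I1, R6, R7, C2} → V_5 = 18.11+5.144j
Source currents: i(V1)=-17.22-0.03120j, i(V2)=16.79-0.06252j

-0.01699-0.002528j A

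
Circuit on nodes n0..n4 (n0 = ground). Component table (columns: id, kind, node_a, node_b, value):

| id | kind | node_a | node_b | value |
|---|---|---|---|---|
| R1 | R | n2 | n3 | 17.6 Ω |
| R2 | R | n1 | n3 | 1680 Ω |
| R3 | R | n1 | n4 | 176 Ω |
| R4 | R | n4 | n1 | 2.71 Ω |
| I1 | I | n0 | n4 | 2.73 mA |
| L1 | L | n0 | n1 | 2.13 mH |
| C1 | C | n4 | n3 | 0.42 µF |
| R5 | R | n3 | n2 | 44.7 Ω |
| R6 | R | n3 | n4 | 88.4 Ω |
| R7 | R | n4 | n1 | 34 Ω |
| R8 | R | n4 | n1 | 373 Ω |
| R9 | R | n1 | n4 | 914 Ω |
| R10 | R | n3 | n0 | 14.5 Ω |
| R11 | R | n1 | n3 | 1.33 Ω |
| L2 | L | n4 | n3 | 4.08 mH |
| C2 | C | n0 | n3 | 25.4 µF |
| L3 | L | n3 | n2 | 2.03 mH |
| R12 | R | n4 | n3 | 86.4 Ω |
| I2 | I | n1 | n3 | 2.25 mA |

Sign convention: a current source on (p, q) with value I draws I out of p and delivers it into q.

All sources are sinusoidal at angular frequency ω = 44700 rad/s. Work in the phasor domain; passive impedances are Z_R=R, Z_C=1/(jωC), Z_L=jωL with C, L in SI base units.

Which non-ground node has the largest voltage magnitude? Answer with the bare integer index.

4

MNA unknowns: 4 node voltages V₁..V_4
R1: Y=0.05682+0.000j on G[2,3]
R2: Y=0.0005952+0.000j on G[1,3]
R3: Y=0.005682+0.000j on G[1,4]
R4: Y=0.3690+0.000j on G[4,1]
I1: z[0]−=0.00273, z[4]+=0.00273
L1: Y=0.000-0.01050j on G[0,1]
C1: Y=0.000+0.01877j on G[4,3]
R5: Y=0.02237+0.000j on G[3,2]
R6: Y=0.01131+0.000j on G[3,4]
R7: Y=0.02941+0.000j on G[4,1]
R8: Y=0.002681+0.000j on G[4,1]
R9: Y=0.001094+0.000j on G[1,4]
R10: Y=0.06897+0.000j on G[3,0]
R11: Y=0.7519+0.000j on G[1,3]
L2: Y=0.000-0.005483j on G[4,3]
C2: Y=0.000+1.135j on G[0,3]
L3: Y=0.000-0.01102j on G[3,2]
R12: Y=0.01157+0.000j on G[4,3]
I2: z[1]−=0.00225, z[3]+=0.00225
solve → V1=0.0006145-0.002520j, V2=0.0001526-0.002419j, V3=0.0001526-0.002419j, V4=0.006918-0.002724j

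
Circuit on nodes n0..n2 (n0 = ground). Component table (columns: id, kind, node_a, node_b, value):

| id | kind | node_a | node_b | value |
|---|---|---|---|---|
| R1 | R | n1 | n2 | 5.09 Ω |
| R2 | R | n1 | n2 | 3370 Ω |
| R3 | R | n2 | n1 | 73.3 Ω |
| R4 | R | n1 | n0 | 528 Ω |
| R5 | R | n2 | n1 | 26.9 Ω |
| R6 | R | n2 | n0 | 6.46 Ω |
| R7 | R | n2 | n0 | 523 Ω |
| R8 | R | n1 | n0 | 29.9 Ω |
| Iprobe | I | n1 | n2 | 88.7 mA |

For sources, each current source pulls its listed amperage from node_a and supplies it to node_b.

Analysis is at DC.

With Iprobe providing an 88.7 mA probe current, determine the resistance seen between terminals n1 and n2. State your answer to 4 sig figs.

MNA unknowns: 2 node voltages V₁..V_2
R1: Y=0.1965 on G[1,2]
R2: Y=0.0002967 on G[1,2]
R3: Y=0.01364 on G[2,1]
R4: Y=0.001894 on G[1,0]
R5: Y=0.03717 on G[2,1]
R6: Y=0.1548 on G[2,0]
R7: Y=0.001912 on G[2,0]
R8: Y=0.03344 on G[1,0]
Iprobe: z[1]−=0.0887, z[2]+=0.0887
solve → V1=-0.2618, V2=0.05905

R_eq = 3.618 Ω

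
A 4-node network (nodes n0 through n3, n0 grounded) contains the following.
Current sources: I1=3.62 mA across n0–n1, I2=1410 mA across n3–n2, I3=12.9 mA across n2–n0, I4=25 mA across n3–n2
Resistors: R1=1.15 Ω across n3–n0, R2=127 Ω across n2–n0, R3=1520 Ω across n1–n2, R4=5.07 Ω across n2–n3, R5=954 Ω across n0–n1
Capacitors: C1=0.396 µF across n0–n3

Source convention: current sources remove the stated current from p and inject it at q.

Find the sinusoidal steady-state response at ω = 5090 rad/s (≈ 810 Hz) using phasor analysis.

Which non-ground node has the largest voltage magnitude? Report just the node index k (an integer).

2

MNA unknowns: 3 node voltages V₁..V_3
I1: z[0]−=0.00362, z[1]+=0.00362
R1: Y=0.8696+0.000j on G[3,0]
R2: Y=0.007874+0.000j on G[2,0]
I2: z[3]−=1.41, z[2]+=1.41
R3: Y=0.0006579+0.000j on G[1,2]
R4: Y=0.1972+0.000j on G[2,3]
I3: z[2]−=0.0129, z[0]+=0.0129
R5: Y=0.001048+0.000j on G[0,1]
C1: Y=0.000+0.002016j on G[0,3]
I4: z[3]−=0.025, z[2]+=0.025
solve → V1=4.764+6.669e-05j, V2=6.851+0.0001729j, V3=-0.07845+0.0001802j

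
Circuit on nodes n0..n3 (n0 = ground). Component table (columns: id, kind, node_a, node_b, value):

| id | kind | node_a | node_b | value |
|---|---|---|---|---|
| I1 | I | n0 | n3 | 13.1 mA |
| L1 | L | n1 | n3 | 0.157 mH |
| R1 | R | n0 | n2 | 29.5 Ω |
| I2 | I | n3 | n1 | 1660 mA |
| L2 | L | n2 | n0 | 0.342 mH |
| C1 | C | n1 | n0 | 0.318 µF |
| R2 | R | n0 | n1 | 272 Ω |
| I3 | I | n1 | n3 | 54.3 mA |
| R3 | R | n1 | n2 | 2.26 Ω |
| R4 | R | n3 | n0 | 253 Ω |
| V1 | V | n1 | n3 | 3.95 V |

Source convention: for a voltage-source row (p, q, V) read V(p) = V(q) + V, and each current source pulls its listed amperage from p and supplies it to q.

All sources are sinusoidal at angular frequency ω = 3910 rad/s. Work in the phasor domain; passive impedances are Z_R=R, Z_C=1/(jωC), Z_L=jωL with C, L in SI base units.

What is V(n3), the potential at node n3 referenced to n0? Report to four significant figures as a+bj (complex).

-3.884+0.03686j V

Apply KCL at each of the 3 non-ground nodes and solve the resulting linear system.
Node n1: branches {L1, I2, C1, R2, I3, R3, V1} → V_1 = 0.06605+0.03686j
Node n2: branches {R1, L2, R3} → V_2 = 0.002194+0.03768j
Node n3: branches {I1, L1, I2, I3, R4, V1} → V_3 = -3.884+0.03686j
Source currents: i(V1)=1.577+6.435j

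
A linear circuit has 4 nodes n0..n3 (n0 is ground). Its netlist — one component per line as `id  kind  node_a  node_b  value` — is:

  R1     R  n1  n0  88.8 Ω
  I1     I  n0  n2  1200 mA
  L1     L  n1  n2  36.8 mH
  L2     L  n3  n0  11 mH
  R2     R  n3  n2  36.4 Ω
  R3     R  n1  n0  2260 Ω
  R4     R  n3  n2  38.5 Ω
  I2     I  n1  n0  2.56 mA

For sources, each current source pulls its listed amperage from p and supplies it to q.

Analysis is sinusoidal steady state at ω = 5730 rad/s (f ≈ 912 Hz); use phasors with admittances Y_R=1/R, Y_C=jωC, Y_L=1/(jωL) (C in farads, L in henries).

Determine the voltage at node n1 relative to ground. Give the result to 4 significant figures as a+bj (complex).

22.75+1.660j V

Element admittances at ω=5730 rad/s:
  Y(R1) = 0.01126+0.000j S between n1,n0
  I1: injects 1.2 A into n2 (from n0)
  Y(L1) = 0.000-0.004742j S between n1,n2
  Y(L2) = 0.000-0.01587j S between n3,n0
  Y(R2) = 0.02747+0.000j S between n3,n2
  Y(R3) = 0.0004425+0.000j S between n1,n0
  Y(R4) = 0.02597+0.000j S between n3,n2
  I2: injects 0.00256 A into n0 (from n1)
Assemble and solve the 3×3 MNA system:
  V(n1)=22.75+1.660j  V(n2)=18.65+58.33j  V(n3)=1.225+58.70j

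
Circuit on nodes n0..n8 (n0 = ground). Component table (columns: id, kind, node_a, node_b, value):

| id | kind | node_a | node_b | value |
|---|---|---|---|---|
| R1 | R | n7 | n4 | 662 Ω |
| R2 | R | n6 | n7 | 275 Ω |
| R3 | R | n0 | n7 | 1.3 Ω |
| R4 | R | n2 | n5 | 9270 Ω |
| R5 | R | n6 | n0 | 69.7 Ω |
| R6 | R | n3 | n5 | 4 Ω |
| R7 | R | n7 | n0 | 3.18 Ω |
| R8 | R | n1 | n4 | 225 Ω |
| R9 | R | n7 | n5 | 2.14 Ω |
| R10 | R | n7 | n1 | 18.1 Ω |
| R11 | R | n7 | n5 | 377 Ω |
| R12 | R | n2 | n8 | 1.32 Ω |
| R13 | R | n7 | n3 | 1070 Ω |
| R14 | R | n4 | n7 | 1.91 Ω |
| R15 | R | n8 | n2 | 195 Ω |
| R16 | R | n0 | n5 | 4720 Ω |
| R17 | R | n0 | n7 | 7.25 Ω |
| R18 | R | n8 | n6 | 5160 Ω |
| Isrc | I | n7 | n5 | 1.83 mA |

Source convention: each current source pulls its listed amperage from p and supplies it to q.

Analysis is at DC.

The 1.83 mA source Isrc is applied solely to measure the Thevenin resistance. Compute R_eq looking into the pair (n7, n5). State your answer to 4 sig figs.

R_eq = 2.122 Ω

Element admittances at DC:
  Y(R1) = 0.001511 S between n7,n4
  Y(R2) = 0.003636 S between n6,n7
  Y(R3) = 0.7692 S between n0,n7
  Y(R4) = 0.0001079 S between n2,n5
  Y(R5) = 0.01435 S between n6,n0
  Y(R6) = 0.2500 S between n3,n5
  Y(R7) = 0.3145 S between n7,n0
  Y(R8) = 0.004444 S between n1,n4
  Y(R9) = 0.4673 S between n7,n5
  Y(R10) = 0.05525 S between n7,n1
  Y(R11) = 0.002653 S between n7,n5
  Y(R12) = 0.7576 S between n2,n8
  Y(R13) = 0.0009346 S between n7,n3
  Y(R14) = 0.5236 S between n4,n7
  Y(R15) = 0.005128 S between n8,n2
  Y(R16) = 0.0002119 S between n0,n5
  Y(R17) = 0.1379 S between n0,n7
  Y(R18) = 0.0001938 S between n8,n6
  Isrc: injects 0.00183 A into n5 (from n7)
Assemble and solve the 8×8 MNA system:
  V(n1)=-8.465e-07  V(n2)=0.001398  V(n3)=0.003869  V(n4)=-8.465e-07  V(n5)=0.003883  V(n6)=1.473e-05  V(n7)=-8.465e-07  V(n8)=0.001398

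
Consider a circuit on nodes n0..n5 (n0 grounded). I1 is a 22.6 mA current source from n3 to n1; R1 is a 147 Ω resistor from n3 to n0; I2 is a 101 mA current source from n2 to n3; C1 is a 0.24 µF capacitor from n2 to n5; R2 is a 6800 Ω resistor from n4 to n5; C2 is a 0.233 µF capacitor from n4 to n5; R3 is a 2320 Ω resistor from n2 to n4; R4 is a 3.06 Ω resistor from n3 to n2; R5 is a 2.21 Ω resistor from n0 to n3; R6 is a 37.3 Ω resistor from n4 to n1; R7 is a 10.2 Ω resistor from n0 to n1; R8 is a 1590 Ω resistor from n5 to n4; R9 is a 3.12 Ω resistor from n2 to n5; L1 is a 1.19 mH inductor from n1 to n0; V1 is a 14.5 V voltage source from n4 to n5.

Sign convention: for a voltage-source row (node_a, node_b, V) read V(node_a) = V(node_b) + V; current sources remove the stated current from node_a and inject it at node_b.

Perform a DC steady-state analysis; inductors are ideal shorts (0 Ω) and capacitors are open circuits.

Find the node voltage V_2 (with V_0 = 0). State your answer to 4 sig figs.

MNA unknowns: 5 node voltages V₁..V_5 plus 2 source currents (L1, V1)
I1: z[3]−=0.0226, z[1]+=0.0226
R1: Y=0.006803 on G[3,0]
I2: z[2]−=0.101, z[3]+=0.101
C1: Y=0.000 on G[2,5]
R2: Y=0.0001471 on G[4,5]
C2: Y=0.000 on G[4,5]
R3: Y=0.0004310 on G[2,4]
R4: Y=0.3268 on G[3,2]
R5: Y=0.4525 on G[0,3]
R6: Y=0.02681 on G[4,1]
R7: Y=0.09804 on G[0,1]
R8: Y=0.0006289 on G[5,4]
R9: Y=0.3205 on G[2,5]
L1: row V1−V0=0, i_L1 at 1,0
V1: row V4−V5=14.5, i_V1 at 4,5
solve → V1=0.000, V2=-1.978, V3=-0.7227, V4=11.54, V5=-2.962
aux → i_L1=0.3319, i_V1=-0.3264

-1.978 V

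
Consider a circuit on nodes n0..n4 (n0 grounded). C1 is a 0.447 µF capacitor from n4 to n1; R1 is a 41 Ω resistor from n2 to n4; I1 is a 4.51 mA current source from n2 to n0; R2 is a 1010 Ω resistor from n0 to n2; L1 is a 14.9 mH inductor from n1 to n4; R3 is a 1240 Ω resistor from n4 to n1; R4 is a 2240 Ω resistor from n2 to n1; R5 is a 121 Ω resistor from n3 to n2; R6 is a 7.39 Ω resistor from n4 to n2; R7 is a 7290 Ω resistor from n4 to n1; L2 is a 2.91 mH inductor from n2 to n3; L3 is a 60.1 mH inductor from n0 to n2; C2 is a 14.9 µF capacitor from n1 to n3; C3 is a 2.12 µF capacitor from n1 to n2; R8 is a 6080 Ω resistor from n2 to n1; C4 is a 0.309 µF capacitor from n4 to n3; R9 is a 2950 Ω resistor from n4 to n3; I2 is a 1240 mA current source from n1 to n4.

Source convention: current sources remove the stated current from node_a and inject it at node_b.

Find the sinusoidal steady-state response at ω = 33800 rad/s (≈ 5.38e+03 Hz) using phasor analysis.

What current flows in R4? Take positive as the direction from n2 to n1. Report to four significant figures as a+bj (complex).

8.208e-05-0.006366j A

Apply KCL at each of the 4 non-ground nodes and solve the resulting linear system.
Node n1: branches {C1, L1, R3, R4, R7, C2, C3, R8, I2} → V_1 = -3.836+12.44j
Node n2: branches {R1, I1, R2, R4, R5, R6, L2, L3, C3, R8} → V_2 = -3.652-1.816j
Node n3: branches {R5, L2, C2, C4, R9} → V_3 = -3.965+12.41j
Node n4: branches {C1, R1, L1, R3, R6, R7, C4, R9, I2} → V_4 = 1.856-2.544j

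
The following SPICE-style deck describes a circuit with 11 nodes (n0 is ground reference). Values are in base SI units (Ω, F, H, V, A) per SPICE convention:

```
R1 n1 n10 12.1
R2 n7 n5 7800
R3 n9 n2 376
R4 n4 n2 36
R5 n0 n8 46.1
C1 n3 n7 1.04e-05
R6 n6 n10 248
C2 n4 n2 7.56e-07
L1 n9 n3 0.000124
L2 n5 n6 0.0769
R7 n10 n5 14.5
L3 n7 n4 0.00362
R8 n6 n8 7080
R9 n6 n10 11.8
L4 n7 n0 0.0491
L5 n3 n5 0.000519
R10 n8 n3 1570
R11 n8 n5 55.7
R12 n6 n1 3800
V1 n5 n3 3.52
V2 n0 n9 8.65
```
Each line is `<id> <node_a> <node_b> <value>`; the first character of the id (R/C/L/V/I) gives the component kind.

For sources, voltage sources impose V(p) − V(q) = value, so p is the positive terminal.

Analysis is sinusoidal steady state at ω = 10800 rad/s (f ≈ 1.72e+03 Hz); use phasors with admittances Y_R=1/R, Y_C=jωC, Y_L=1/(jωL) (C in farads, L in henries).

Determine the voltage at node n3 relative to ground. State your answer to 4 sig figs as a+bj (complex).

-8.627+0.07058j V

Apply KCL at each of the 10 non-ground nodes and solve the resulting linear system.
Node n1: branches {R1, R12} → V_1 = -5.101+0.07067j
Node n2: branches {R3, R4, C2} → V_2 = -8.761+0.06754j
Node n3: branches {C1, L1, L5, R10, V1} → V_3 = -8.627+0.07058j
Node n4: branches {R4, C2, L3} → V_4 = -8.769+0.07636j
Node n5: branches {R2, L2, R7, L5, R11, V1} → V_5 = -5.107+0.07058j
Node n6: branches {R6, L2, R8, R9, R12} → V_6 = -5.097+0.07074j
Node n7: branches {R2, C1, L3, L4} → V_7 = -8.776+0.06487j
Node n8: branches {R5, R8, R10, R11} → V_8 = -2.422+0.03271j
Node n9: branches {R3, L1, V2} → V_9 = -8.650+0.000j
Node n10: branches {R1, R6, R7, R9} → V_10 = -5.101+0.07067j
Source currents: i(V1)=0.04811+0.6273j, i(V2)=-0.05241+0.01726j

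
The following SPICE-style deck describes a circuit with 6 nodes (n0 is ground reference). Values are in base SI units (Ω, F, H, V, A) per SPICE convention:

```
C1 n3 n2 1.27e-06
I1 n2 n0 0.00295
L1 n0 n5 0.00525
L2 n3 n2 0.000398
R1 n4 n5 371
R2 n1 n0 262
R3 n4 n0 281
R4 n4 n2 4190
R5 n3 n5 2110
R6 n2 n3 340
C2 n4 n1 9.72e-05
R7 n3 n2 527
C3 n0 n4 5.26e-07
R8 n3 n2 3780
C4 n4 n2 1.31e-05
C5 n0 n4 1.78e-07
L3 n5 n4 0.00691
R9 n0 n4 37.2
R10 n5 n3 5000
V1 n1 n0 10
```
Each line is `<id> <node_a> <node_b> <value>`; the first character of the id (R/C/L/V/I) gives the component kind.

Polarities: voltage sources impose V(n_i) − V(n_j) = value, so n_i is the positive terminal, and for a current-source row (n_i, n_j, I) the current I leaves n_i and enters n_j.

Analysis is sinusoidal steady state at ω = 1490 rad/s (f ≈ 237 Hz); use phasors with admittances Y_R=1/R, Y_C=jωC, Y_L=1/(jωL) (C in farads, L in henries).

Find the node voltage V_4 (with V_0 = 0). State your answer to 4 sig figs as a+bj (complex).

14.24+4.983j V

Element admittances at ω=1490 rad/s:
  Y(C1) = 0.000+0.001892j S between n3,n2
  I1: injects 0.00295 A into n0 (from n2)
  Y(L1) = 0.000-0.1278j S between n0,n5
  Y(L2) = 0.000-1.686j S between n3,n2
  Y(R1) = 0.002695+0.000j S between n4,n5
  Y(R2) = 0.003817+0.000j S between n1,n0
  Y(R3) = 0.003559+0.000j S between n4,n0
  Y(R4) = 0.0002387+0.000j S between n4,n2
  Y(R5) = 0.0004739+0.000j S between n3,n5
  Y(R6) = 0.002941+0.000j S between n2,n3
  Y(C2) = 0.000+0.1448j S between n4,n1
  Y(R7) = 0.001898+0.000j S between n3,n2
  Y(C3) = 0.000+0.0007837j S between n0,n4
  Y(R8) = 0.0002646+0.000j S between n3,n2
  Y(C4) = 0.000+0.01952j S between n4,n2
  Y(C5) = 0.000+0.0002652j S between n0,n4
  Y(L3) = 0.000-0.09713j S between n5,n4
  Y(R9) = 0.02688+0.000j S between n0,n4
  Y(R10) = 0.0002000+0.000j S between n5,n3
  V1: constraint V(n1)−V(n0) = 10
Assemble and solve the 6×6 MNA system:
  V(n1)=10.00+0.000j  V(n2)=14.13+5.410j  V(n3)=14.13+5.407j  V(n4)=14.24+4.983j  V(n5)=6.106+2.273j
  i(V1)=-0.7599+0.6139j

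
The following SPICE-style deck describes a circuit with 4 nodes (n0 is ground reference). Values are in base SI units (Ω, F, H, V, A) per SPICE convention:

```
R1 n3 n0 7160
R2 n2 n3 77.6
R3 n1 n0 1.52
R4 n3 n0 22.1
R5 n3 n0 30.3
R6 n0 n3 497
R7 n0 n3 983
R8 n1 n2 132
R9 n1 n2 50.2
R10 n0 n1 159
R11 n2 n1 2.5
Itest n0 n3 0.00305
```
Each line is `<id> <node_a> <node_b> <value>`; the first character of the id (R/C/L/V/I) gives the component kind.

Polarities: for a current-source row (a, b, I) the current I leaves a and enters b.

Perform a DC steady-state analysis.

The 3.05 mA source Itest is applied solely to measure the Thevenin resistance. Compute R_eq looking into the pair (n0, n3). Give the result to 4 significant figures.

R_eq = 10.67 Ω

Element admittances at DC:
  Y(R1) = 0.0001397 S between n3,n0
  Y(R2) = 0.01289 S between n2,n3
  Y(R3) = 0.6579 S between n1,n0
  Y(R4) = 0.04525 S between n3,n0
  Y(R5) = 0.03300 S between n3,n0
  Y(R6) = 0.002012 S between n0,n3
  Y(R7) = 0.001017 S between n0,n3
  Y(R8) = 0.007576 S between n1,n2
  Y(R9) = 0.01992 S between n1,n2
  Y(R10) = 0.006289 S between n0,n1
  Y(R11) = 0.4000 S between n2,n1
  Itest: injects 0.00305 A into n3 (from n0)
Assemble and solve the 3×3 MNA system:
  V(n1)=0.0006017  V(n2)=0.001537  V(n3)=0.03255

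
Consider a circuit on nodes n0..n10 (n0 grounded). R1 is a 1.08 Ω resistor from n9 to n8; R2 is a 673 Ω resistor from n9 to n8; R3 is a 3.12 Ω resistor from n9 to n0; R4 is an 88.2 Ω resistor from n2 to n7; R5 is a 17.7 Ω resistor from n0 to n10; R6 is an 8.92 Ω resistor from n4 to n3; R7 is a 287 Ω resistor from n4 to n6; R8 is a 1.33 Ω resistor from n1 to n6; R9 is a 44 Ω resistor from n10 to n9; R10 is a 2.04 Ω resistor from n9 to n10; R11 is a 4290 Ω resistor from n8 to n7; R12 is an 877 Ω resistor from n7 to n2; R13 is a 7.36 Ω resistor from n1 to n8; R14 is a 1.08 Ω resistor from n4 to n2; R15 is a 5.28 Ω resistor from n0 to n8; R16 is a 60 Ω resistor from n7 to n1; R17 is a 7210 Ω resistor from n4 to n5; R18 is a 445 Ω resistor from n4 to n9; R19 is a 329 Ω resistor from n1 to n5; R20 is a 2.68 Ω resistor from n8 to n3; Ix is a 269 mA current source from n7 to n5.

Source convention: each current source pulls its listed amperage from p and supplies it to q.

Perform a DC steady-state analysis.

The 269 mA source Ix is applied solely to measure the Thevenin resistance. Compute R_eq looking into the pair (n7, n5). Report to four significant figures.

R_eq = 351.1 Ω

MNA unknowns: 10 node voltages V₁..V_10
R1: Y=0.9259 on G[9,8]
R2: Y=0.001486 on G[9,8]
R3: Y=0.3205 on G[9,0]
R4: Y=0.01134 on G[2,7]
R5: Y=0.05650 on G[0,10]
R6: Y=0.1121 on G[4,3]
R7: Y=0.003484 on G[4,6]
R8: Y=0.7519 on G[1,6]
R9: Y=0.02273 on G[10,9]
R10: Y=0.4902 on G[9,10]
R11: Y=0.0002331 on G[8,7]
R12: Y=0.001140 on G[7,2]
R13: Y=0.1359 on G[1,8]
R14: Y=0.9259 on G[4,2]
R15: Y=0.1894 on G[0,8]
R16: Y=0.01667 on G[7,1]
R17: Y=0.0001387 on G[4,5]
R18: Y=0.002247 on G[4,9]
R19: Y=0.003040 on G[1,5]
R20: Y=0.3731 on G[8,3]
Ix: z[7]−=0.269, z[5]+=0.269
solve → V1=0.6399, V2=-1.065, V3=-0.2196, V4=-0.9551, V5=85.21, V6=0.6325, V7=-9.246, V8=0.001349, V9=-0.0006880, V10=-0.0006197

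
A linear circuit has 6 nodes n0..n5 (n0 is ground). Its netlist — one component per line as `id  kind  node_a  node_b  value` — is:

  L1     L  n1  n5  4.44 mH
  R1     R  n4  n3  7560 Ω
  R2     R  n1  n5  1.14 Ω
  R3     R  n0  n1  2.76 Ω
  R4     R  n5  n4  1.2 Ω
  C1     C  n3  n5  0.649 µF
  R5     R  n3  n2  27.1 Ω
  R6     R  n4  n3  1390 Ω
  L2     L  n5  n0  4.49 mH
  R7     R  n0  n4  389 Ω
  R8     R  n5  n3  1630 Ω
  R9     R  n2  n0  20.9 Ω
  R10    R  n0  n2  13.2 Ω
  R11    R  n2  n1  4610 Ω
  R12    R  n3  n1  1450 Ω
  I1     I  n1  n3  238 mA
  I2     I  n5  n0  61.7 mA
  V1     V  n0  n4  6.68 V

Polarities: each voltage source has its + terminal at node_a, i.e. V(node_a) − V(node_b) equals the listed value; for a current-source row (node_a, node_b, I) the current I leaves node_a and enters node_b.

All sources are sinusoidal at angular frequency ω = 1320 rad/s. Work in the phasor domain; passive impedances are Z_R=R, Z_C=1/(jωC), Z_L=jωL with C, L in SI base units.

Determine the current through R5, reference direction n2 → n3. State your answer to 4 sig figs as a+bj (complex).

Element admittances at ω=1320 rad/s:
  Y(L1) = 0.000-0.1706j S between n1,n5
  Y(R1) = 0.0001323+0.000j S between n4,n3
  Y(R2) = 0.8772+0.000j S between n1,n5
  Y(R3) = 0.3623+0.000j S between n0,n1
  Y(R4) = 0.8333+0.000j S between n5,n4
  Y(C1) = 0.000+0.0008567j S between n3,n5
  Y(R5) = 0.03690+0.000j S between n3,n2
  Y(R6) = 0.0007194+0.000j S between n4,n3
  Y(L2) = 0.000-0.1687j S between n5,n0
  Y(R7) = 0.002571+0.000j S between n0,n4
  Y(R8) = 0.0006135+0.000j S between n5,n3
  Y(R9) = 0.04785+0.000j S between n2,n0
  Y(R10) = 0.07576+0.000j S between n0,n2
  Y(R11) = 0.0002169+0.000j S between n2,n1
  Y(R12) = 0.0006897+0.000j S between n3,n1
  I1: injects 0.238 A into n3 (from n1)
  I2: injects 0.0617 A into n0 (from n5)
  V1: constraint V(n0)−V(n4) = 6.68
Assemble and solve the 6×6 MNA system:
  V(n1)=-3.892-0.4246j  V(n2)=1.696-0.08765j  V(n3)=7.412-0.3793j  V(n4)=-6.680+0.000j  V(n5)=-5.157-0.8461j
  i(V1)=-1.299+0.7054j

-0.2109+0.01076j A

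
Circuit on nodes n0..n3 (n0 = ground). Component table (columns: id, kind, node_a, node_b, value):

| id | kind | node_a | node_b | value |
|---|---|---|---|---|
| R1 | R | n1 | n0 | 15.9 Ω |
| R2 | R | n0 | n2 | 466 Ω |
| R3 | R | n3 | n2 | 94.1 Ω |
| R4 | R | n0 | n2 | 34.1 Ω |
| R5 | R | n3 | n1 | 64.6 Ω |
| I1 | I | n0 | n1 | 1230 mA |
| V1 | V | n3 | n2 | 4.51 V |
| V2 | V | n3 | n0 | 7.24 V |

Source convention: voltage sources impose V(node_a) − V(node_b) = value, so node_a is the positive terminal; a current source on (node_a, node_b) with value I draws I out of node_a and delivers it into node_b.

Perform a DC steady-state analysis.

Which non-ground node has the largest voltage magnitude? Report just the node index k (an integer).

1

Apply KCL at each of the 3 non-ground nodes and solve the resulting linear system.
Node n1: branches {R1, R5, I1} → V_1 = 17.12
Node n2: branches {R2, R3, R4, V1} → V_2 = 2.730
Node n3: branches {R3, R5, V1, V2} → V_3 = 7.240
Source currents: i(V1)=0.03799, i(V2)=0.06709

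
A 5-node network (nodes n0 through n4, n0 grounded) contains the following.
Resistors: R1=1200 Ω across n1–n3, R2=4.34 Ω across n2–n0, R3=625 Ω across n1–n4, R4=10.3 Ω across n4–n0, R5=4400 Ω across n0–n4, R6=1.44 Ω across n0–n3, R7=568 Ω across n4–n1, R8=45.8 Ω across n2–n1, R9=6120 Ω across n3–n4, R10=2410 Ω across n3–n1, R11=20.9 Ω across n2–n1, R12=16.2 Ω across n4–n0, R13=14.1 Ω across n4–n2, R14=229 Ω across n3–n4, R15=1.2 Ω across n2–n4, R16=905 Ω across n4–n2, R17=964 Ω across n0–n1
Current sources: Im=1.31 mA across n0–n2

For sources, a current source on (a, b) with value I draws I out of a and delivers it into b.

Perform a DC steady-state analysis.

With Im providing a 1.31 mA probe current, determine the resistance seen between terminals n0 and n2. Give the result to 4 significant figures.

R_eq = 2.694 Ω

Element admittances at DC:
  Y(R1) = 0.0008333 S between n1,n3
  Y(R2) = 0.2304 S between n2,n0
  Y(R3) = 0.001600 S between n1,n4
  Y(R4) = 0.09709 S between n4,n0
  Y(R5) = 0.0002273 S between n0,n4
  Y(R6) = 0.6944 S between n0,n3
  Y(R7) = 0.001761 S between n4,n1
  Y(R8) = 0.02183 S between n2,n1
  Y(R9) = 0.0001634 S between n3,n4
  Y(R10) = 0.0004149 S between n3,n1
  Y(R11) = 0.04785 S between n2,n1
  Y(R12) = 0.06173 S between n4,n0
  Y(R13) = 0.07092 S between n4,n2
  Y(R14) = 0.004367 S between n3,n4
  Y(R15) = 0.8333 S between n2,n4
  Y(R16) = 0.001105 S between n4,n2
  Y(R17) = 0.001037 S between n0,n1
  Im: injects 0.00131 A into n2 (from n0)
Assemble and solve the 4×4 MNA system:
  V(n1)=0.003399  V(n2)=0.003529  V(n3)=2.541e-05  V(n4)=0.002991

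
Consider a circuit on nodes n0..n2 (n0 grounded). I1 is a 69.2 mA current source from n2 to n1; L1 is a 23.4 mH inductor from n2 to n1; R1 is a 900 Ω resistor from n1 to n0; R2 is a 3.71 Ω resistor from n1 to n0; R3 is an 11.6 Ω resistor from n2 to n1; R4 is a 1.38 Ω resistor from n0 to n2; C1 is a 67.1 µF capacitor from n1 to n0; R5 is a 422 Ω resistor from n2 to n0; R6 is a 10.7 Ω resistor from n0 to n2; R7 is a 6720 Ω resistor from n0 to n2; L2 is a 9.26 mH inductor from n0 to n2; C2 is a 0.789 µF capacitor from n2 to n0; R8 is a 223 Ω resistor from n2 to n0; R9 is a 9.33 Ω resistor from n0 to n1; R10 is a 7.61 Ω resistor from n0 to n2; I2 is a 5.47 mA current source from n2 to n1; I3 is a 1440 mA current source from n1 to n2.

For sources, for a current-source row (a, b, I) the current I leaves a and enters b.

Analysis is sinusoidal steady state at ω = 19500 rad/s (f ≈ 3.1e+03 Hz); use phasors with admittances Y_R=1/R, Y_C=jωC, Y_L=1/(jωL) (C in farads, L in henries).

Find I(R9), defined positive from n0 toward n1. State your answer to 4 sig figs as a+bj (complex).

Apply KCL at each of the 2 non-ground nodes and solve the resulting linear system.
Node n1: branches {I1, L1, R1, R2, R3, C1, R9, I2, I3} → V_1 = -0.3012+0.8532j
Node n2: branches {I1, L1, R3, R4, R5, R6, R7, L2, C2, R8, R10, I2, I3} → V_2 = 1.287+0.06172j

0.03228-0.09145j A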